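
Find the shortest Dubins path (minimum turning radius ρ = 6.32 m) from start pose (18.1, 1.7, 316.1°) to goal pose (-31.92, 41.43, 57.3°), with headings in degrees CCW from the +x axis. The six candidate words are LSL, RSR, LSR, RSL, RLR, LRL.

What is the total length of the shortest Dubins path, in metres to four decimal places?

Let ψ = atan2(Δy, Δx) = atan2(39.73, -50.02) = 141.5405° be the start→goal bearing.
Normalize: d = |goal − start| / ρ = 63.878582/6.32 = 10.107371, α = (θ_start − ψ) mod 360° = 174.5595° = 3.046638 rad, β = (θ_goal − ψ) mod 360° = 275.7595° = 4.812911 rad.
Common terms: sin α = 0.094812, cos α = -0.995495, sin β = -0.994952, cos β = 0.100353, cos(α−β) = -0.194234, d² = 102.158941. Work in radians in the unit-radius frame; every candidate has L = ρ·(t + p + q).
LSL: p² = 2 + d² − 2cos(α−β) + 2d(sin α − sin β) = 126.576708; p = √p² = 11.250631; φ = atan2(cos β − cos α, d + sin α − sin β) = 0.097558 rad; t = (φ − α) mod 2π = 3.334105 rad, q = (β − φ) mod 2π = 4.715353 rad → L = 6.32·(3.334105 + 11.250631 + 4.715353) = 6.32·19.300090 = 121.976569 m
RSR: p² = 2 + d² − 2cos(α−β) + 2d(sin β − sin α) = 82.518112; p = √p² = 9.083948; φ = atan2(cos α − cos β, d − sin α + sin β) = -0.120930 rad; t = (α − φ) mod 2π = 3.167568 rad, q = (φ − β) mod 2π = 1.349344 rad → L = 6.32·(3.167568 + 9.083948 + 1.349344) = 6.32·13.600860 = 85.957436 m
LSR: p² = d² − 2 + 2cos(α−β) + 2d(sin α + sin β) = 81.574380; p = √p² = 9.031854; φ = atan2(−cos α − cos β, d + sin α + sin β) − atan2(−2, p) = 0.314839 rad; t = (φ − α) mod 2π = 3.551386 rad, q = (φ − β) mod 2π = 1.785113 rad → L = 6.32·(3.551386 + 9.031854 + 1.785113) = 6.32·14.368353 = 90.807993 m
RSL: p² = d² − 2 + 2cos(α−β) − 2d(sin α + sin β) = 117.966566; p = √p² = 10.861241; φ = atan2(cos α + cos β, d − sin α − sin β) − atan2(2, p) = -0.263244 rad; t = (α − φ) mod 2π = 3.309881 rad, q = (β − φ) mod 2π = 5.076155 rad → L = 6.32·(3.309881 + 10.861241 + 5.076155) = 6.32·19.247278 = 121.642794 m
RLR: c = (6 − d² + 2cos(α−β) + 2d(sin α − sin β))/8 = -9.314764, |c| > 1 → infeasible
LRL: c = (6 − d² + 2cos(α−β) − 2d(sin α − sin β))/8 = -14.822088, |c| > 1 → infeasible
Shortest: RSR with L = 85.957436 m ≈ 85.9574 m

85.9574 m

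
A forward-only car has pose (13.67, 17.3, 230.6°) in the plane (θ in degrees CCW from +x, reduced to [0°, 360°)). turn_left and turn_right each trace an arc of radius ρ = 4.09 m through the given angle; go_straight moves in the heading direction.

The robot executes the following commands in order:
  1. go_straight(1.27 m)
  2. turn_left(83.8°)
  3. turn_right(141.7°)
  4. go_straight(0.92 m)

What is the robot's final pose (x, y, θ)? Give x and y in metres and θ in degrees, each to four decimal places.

(8.7477, 4.0594, 172.7000°)

set_pose: (x, y, θ) = (13.6700, 17.3000, 230.6000°), ρ = 4.09
go_straight(1.27): x += 1.27·cos θ, y += 1.27·sin θ → (12.8639, 16.3186, 230.6000°)
turn_left(83.8°): centre at ρ to the left, rotate +83.8° → (13.1022, 10.8610, 314.4000°)
turn_right(141.7°): centre at ρ to the right, rotate −141.7° → (9.6603, 3.9425, 172.7000°)
go_straight(0.92): x += 0.92·cos θ, y += 0.92·sin θ → (8.7477, 4.0594, 172.7000°)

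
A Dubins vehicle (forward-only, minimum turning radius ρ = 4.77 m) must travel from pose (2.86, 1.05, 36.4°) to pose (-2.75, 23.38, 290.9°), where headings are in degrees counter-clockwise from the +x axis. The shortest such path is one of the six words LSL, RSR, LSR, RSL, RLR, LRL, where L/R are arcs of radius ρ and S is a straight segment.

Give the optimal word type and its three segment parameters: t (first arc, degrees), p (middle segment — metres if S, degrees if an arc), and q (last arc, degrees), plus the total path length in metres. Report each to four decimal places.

Let ψ = atan2(Δy, Δx) = atan2(22.33, -5.61) = 104.1026° be the start→goal bearing.
Normalize: d = |goal − start| / ρ = 23.023922/4.77 = 4.826818, α = (θ_start − ψ) mod 360° = 292.2974° = 5.101551 rad, β = (θ_goal − ψ) mod 360° = 186.7974° = 3.260229 rad.
Common terms: sin α = -0.925227, cos α = 0.379414, sin β = -0.118358, cos β = -0.992971, cos(α−β) = -0.267238, d² = 23.298173. Work in radians in the unit-radius frame; every candidate has L = ρ·(t + p + q).
LSL: p² = 2 + d² − 2cos(α−β) + 2d(sin α − sin β) = 18.043431; p = √p² = 4.247756; φ = atan2(cos β − cos α, d + sin α − sin β) = -0.328987 rad; t = (φ − α) mod 2π = 0.852647 rad, q = (β − φ) mod 2π = 3.589216 rad → L = 4.77·(0.852647 + 4.247756 + 3.589216) = 4.77·8.689619 = 41.449483 m
RSR: p² = 2 + d² − 2cos(α−β) + 2d(sin β − sin α) = 33.621868; p = √p² = 5.798437; φ = atan2(cos α − cos β, d − sin α + sin β) = 0.238949 rad; t = (α − φ) mod 2π = 4.862602 rad, q = (φ − β) mod 2π = 3.261905 rad → L = 4.77·(4.862602 + 5.798437 + 3.261905) = 4.77·13.922944 = 66.412445 m
LSR: p² = d² − 2 + 2cos(α−β) + 2d(sin α + sin β) = 10.689302; p = √p² = 3.269450; φ = atan2(−cos α − cos β, d + sin α + sin β) − atan2(−2, p) = 0.709774 rad; t = (φ − α) mod 2π = 1.891407 rad, q = (φ − β) mod 2π = 3.732730 rad → L = 4.77·(1.891407 + 3.269450 + 3.732730) = 4.77·8.893587 = 42.422410 m
RSL: p² = d² − 2 + 2cos(α−β) − 2d(sin α + sin β) = 30.838091; p = √p² = 5.553205; φ = atan2(cos α + cos β, d − sin α − sin β) − atan2(2, p) = -0.449829 rad; t = (α − φ) mod 2π = 5.551381 rad, q = (β − φ) mod 2π = 3.710058 rad → L = 4.77·(5.551381 + 5.553205 + 3.710058) = 4.77·14.814645 = 70.665855 m
RLR: c = (6 − d² + 2cos(α−β) + 2d(sin α − sin β))/8 = -3.202734, |c| > 1 → infeasible
LRL: c = (6 − d² + 2cos(α−β) − 2d(sin α − sin β))/8 = -1.255429, |c| > 1 → infeasible
Shortest: LSL with L = 41.449483 m ≈ 41.4495 m
Convert LSL to answer units (arcs ×180/π): t = 0.852647·180/π = 48.8531°, p = ρ·p = 4.77·4.247756 = 20.2618 m, q = 3.589216·180/π = 205.6469°, L = 41.4495 m.

LSL: t = 48.8531°, p = 20.2618 m, q = 205.6469°, L = 41.4495 m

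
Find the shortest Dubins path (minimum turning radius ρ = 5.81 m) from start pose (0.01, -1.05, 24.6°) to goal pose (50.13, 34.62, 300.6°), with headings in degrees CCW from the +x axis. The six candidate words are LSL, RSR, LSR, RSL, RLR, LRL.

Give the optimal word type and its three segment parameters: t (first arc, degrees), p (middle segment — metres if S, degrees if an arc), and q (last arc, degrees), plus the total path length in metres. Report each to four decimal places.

LSR: t = 17.6086°, p = 53.6395 m, q = 101.6086°, L = 65.7286 m

Let ψ = atan2(Δy, Δx) = atan2(35.67, 50.12) = 35.4392° be the start→goal bearing.
Normalize: d = |goal − start| / ρ = 61.517179/5.81 = 10.588155, α = (θ_start − ψ) mod 360° = 349.1608° = 6.094006 rad, β = (θ_goal − ψ) mod 360° = 265.1608° = 4.627930 rad.
Common terms: sin α = -0.188052, cos α = 0.982159, sin β = -0.996435, cos β = -0.084359, cos(α−β) = 0.104528, d² = 112.109020. Work in radians in the unit-radius frame; every candidate has L = ρ·(t + p + q).
LSL: p² = 2 + d² − 2cos(α−β) + 2d(sin α − sin β) = 131.018531; p = √p² = 11.446333; φ = atan2(cos β − cos α, d + sin α − sin β) = -0.093311 rad; t = (φ − α) mod 2π = 0.095868 rad, q = (β − φ) mod 2π = 4.721241 rad → L = 5.81·(0.095868 + 11.446333 + 4.721241) = 5.81·16.263441 = 94.490594 m
RSR: p² = 2 + d² − 2cos(α−β) + 2d(sin β − sin α) = 96.781396; p = √p² = 9.837754; φ = atan2(cos α − cos β, d − sin α + sin β) = 0.108624 rad; t = (α − φ) mod 2π = 5.985382 rad, q = (φ − β) mod 2π = 1.763880 rad → L = 5.81·(5.985382 + 9.837754 + 1.763880) = 5.81·17.587015 = 102.180560 m
LSR: p² = d² − 2 + 2cos(α−β) + 2d(sin α + sin β) = 85.234994; p = √p² = 9.232280; φ = atan2(−cos α − cos β, d + sin α + sin β) − atan2(−2, p) = 0.118150 rad; t = (φ − α) mod 2π = 0.307329 rad, q = (φ − β) mod 2π = 1.773405 rad → L = 5.81·(0.307329 + 9.232280 + 1.773405) = 5.81·11.313014 = 65.728612 m
RSL: p² = d² − 2 + 2cos(α−β) − 2d(sin α + sin β) = 135.401160; p = √p² = 11.636200; φ = atan2(cos α + cos β, d − sin α − sin β) − atan2(2, p) = -0.094100 rad; t = (α − φ) mod 2π = 6.188106 rad, q = (β − φ) mod 2π = 4.722030 rad → L = 5.81·(6.188106 + 11.636200 + 4.722030) = 5.81·22.546337 = 130.994217 m
RLR: c = (6 − d² + 2cos(α−β) + 2d(sin α − sin β))/8 = -11.097674, |c| > 1 → infeasible
LRL: c = (6 − d² + 2cos(α−β) − 2d(sin α − sin β))/8 = -15.377316, |c| > 1 → infeasible
Shortest: LSR with L = 65.728612 m ≈ 65.7286 m
Convert LSR to answer units (arcs ×180/π): t = 0.307329·180/π = 17.6086°, p = ρ·p = 5.81·9.232280 = 53.6395 m, q = 1.773405·180/π = 101.6086°, L = 65.7286 m.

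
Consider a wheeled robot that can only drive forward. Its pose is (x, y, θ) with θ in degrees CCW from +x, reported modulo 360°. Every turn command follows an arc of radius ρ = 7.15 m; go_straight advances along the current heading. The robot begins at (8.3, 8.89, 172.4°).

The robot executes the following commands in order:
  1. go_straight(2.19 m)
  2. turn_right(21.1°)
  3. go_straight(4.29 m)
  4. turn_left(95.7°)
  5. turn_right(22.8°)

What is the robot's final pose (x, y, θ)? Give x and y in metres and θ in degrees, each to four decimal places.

(-11.7338, 6.2453, 224.2000°)

set_pose: (x, y, θ) = (8.3000, 8.8900, 172.4000°), ρ = 7.15
go_straight(2.19): x += 2.19·cos θ, y += 2.19·sin θ → (6.1292, 9.1796, 172.4000°)
turn_right(21.1°): centre at ρ to the right, rotate −21.1° → (3.6413, 9.9952, 151.3000°)
go_straight(4.29): x += 4.29·cos θ, y += 4.29·sin θ → (-0.1217, 12.0554, 151.3000°)
turn_left(95.7°): centre at ρ to the left, rotate +95.7° → (-10.1369, 8.5775, 247.0000°)
turn_right(22.8°): centre at ρ to the right, rotate −22.8° → (-11.7338, 6.2453, 224.2000°)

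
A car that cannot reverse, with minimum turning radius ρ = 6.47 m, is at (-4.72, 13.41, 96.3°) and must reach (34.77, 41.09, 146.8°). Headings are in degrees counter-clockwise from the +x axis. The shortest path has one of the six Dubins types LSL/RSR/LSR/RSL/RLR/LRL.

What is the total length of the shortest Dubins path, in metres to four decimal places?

Let ψ = atan2(Δy, Δx) = atan2(27.68, 39.49) = 35.0280° be the start→goal bearing.
Normalize: d = |goal − start| / ρ = 48.224916/6.47 = 7.453619, α = (θ_start − ψ) mod 360° = 61.2720° = 1.069398 rad, β = (θ_goal − ψ) mod 360° = 111.7720° = 1.950789 rad.
Common terms: sin α = 0.876911, cos α = 0.480653, sin β = 0.928667, cos β = -0.370914, cos(α−β) = 0.636078, d² = 55.556438. Work in radians in the unit-radius frame; every candidate has L = ρ·(t + p + q).
LSL: p² = 2 + d² − 2cos(α−β) + 2d(sin α − sin β) = 55.512738; p = √p² = 7.450687; φ = atan2(cos β − cos α, d + sin α − sin β) = -0.114544 rad; t = (φ − α) mod 2π = 5.099244 rad, q = (β − φ) mod 2π = 2.065333 rad → L = 6.47·(5.099244 + 7.450687 + 2.065333) = 6.47·14.615264 = 94.560756 m
RSR: p² = 2 + d² − 2cos(α−β) + 2d(sin β − sin α) = 57.055825; p = √p² = 7.553531; φ = atan2(cos α − cos β, d − sin α + sin β) = 0.112978 rad; t = (α − φ) mod 2π = 0.956420 rad, q = (φ − β) mod 2π = 4.445374 rad → L = 6.47·(0.956420 + 7.553531 + 4.445374) = 6.47·12.955325 = 83.820951 m
LSR: p² = d² − 2 + 2cos(α−β) + 2d(sin α + sin β) = 81.744784; p = √p² = 9.041282; φ = atan2(−cos α − cos β, d + sin α + sin β) − atan2(−2, p) = 0.205850 rad; t = (φ − α) mod 2π = 5.419638 rad, q = (φ − β) mod 2π = 4.538247 rad → L = 6.47·(5.419638 + 9.041282 + 4.538247) = 6.47·18.999167 = 122.924613 m
RSL: p² = d² − 2 + 2cos(α−β) − 2d(sin α + sin β) = 27.912405; p = √p² = 5.283219; φ = atan2(cos α + cos β, d − sin α − sin β) − atan2(2, p) = -0.342458 rad; t = (α − φ) mod 2π = 1.411856 rad, q = (β − φ) mod 2π = 2.293247 rad → L = 6.47·(1.411856 + 5.283219 + 2.293247) = 6.47·8.988322 = 58.154446 m
RLR: c = (6 − d² + 2cos(α−β) + 2d(sin α − sin β))/8 = -6.131978, |c| > 1 → infeasible
LRL: c = (6 − d² + 2cos(α−β) − 2d(sin α − sin β))/8 = -5.939092, |c| > 1 → infeasible
Shortest: RSL with L = 58.154446 m ≈ 58.1544 m

58.1544 m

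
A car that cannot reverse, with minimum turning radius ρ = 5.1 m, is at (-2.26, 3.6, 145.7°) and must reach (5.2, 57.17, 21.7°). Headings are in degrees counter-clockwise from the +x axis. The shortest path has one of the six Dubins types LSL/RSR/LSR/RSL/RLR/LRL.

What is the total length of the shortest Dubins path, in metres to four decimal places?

Let ψ = atan2(Δy, Δx) = atan2(53.57, 7.46) = 82.0721° be the start→goal bearing.
Normalize: d = |goal − start| / ρ = 54.086935/5.1 = 10.605281, α = (θ_start − ψ) mod 360° = 63.6279° = 1.110516 rad, β = (θ_goal − ψ) mod 360° = 299.6279° = 5.229493 rad.
Common terms: sin α = 0.895928, cos α = 0.444200, sin β = -0.869255, cos β = 0.494365, cos(α−β) = -0.559193, d² = 112.471992. Work in radians in the unit-radius frame; every candidate has L = ρ·(t + p + q).
LSL: p² = 2 + d² − 2cos(α−β) + 2d(sin α − sin β) = 153.030891; p = √p² = 12.370566; φ = atan2(cos β − cos α, d + sin α − sin β) = 0.004055 rad; t = (φ − α) mod 2π = 5.176725 rad, q = (β − φ) mod 2π = 5.225437 rad → L = 5.1·(5.176725 + 12.370566 + 5.225437) = 5.1·22.772728 = 116.140912 m
RSR: p² = 2 + d² − 2cos(α−β) + 2d(sin β − sin α) = 78.149863; p = √p² = 8.840241; φ = atan2(cos α − cos β, d − sin α + sin β) = -0.005675 rad; t = (α − φ) mod 2π = 1.116190 rad, q = (φ − β) mod 2π = 1.048018 rad → L = 5.1·(1.116190 + 8.840241 + 1.048018) = 5.1·11.004449 = 56.122692 m
LSR: p² = d² − 2 + 2cos(α−β) + 2d(sin α + sin β) = 109.919358; p = √p² = 10.484243; φ = atan2(−cos α − cos β, d + sin α + sin β) − atan2(−2, p) = 0.100448 rad; t = (φ − α) mod 2π = 5.273118 rad, q = (φ − β) mod 2π = 1.154141 rad → L = 5.1·(5.273118 + 10.484243 + 1.154141) = 5.1·16.911502 = 86.248662 m
RSL: p² = d² − 2 + 2cos(α−β) − 2d(sin α + sin β) = 108.787853; p = √p² = 10.430142; φ = atan2(cos α + cos β, d − sin α − sin β) − atan2(2, p) = -0.100961 rad; t = (α − φ) mod 2π = 1.211477 rad, q = (β − φ) mod 2π = 5.330454 rad → L = 5.1·(1.211477 + 10.430142 + 5.330454) = 5.1·16.972072 = 86.557568 m
RLR: c = (6 − d² + 2cos(α−β) + 2d(sin α − sin β))/8 = -8.768733, |c| > 1 → infeasible
LRL: c = (6 − d² + 2cos(α−β) − 2d(sin α − sin β))/8 = -18.128861, |c| > 1 → infeasible
Shortest: RSR with L = 56.122692 m ≈ 56.1227 m

56.1227 m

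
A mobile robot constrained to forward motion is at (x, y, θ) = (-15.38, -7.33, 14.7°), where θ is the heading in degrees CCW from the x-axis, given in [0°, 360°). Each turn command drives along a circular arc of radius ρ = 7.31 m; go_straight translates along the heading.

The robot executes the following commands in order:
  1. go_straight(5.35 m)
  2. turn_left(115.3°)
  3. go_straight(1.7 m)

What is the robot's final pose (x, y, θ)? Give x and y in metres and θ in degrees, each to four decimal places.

(-7.5530, 7.0994, 130.0000°)

set_pose: (x, y, θ) = (-15.3800, -7.3300, 14.7000°), ρ = 7.31
go_straight(5.35): x += 5.35·cos θ, y += 5.35·sin θ → (-10.2051, -5.9724, 14.7000°)
turn_left(115.3°): centre at ρ to the left, rotate +115.3° → (-6.4603, 5.7971, 130.0000°)
go_straight(1.7): x += 1.7·cos θ, y += 1.7·sin θ → (-7.5530, 7.0994, 130.0000°)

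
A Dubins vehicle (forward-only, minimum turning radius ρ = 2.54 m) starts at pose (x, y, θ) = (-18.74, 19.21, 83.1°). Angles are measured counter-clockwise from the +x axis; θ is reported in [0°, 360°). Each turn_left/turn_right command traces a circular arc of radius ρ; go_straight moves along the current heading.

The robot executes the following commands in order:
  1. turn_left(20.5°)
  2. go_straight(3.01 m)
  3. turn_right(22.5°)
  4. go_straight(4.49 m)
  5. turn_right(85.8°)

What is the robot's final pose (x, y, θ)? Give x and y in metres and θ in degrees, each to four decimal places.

set_pose: (x, y, θ) = (-18.7400, 19.2100, 83.1000°), ρ = 2.54
turn_left(20.5°): centre at ρ to the left, rotate +20.5° → (-18.7928, 20.1124, 103.6000°)
go_straight(3.01): x += 3.01·cos θ, y += 3.01·sin θ → (-19.5006, 23.0380, 103.6000°)
turn_right(22.5°): centre at ρ to the right, rotate −22.5° → (-19.5412, 24.0282, 81.1000°)
go_straight(4.49): x += 4.49·cos θ, y += 4.49·sin θ → (-18.8466, 28.4642, 81.1000°)
turn_right(85.8°): centre at ρ to the right, rotate −85.8° → (-16.1290, 30.6027, -4.7000° ≡ 355.3000°)

(-16.1290, 30.6027, 355.3000°)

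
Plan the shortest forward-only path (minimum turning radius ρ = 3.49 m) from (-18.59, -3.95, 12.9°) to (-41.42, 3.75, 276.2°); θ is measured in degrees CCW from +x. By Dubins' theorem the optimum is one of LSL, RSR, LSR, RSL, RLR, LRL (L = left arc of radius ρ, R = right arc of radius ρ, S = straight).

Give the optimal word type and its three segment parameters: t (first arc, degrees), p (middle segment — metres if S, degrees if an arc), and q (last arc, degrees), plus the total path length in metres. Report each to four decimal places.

LSL: t = 152.9776°, p = 19.1604 m, q = 110.3224°, L = 35.1985 m

Let ψ = atan2(Δy, Δx) = atan2(7.70, -22.83) = 161.3620° be the start→goal bearing.
Normalize: d = |goal − start| / ρ = 24.093545/3.49 = 6.903594, α = (θ_start − ψ) mod 360° = 211.5380° = 3.692034 rad, β = (θ_goal − ψ) mod 360° = 114.8380° = 2.004301 rad.
Common terms: sin α = -0.523064, cos α = -0.852294, sin β = 0.907499, cos β = -0.420054, cos(α−β) = -0.116671, d² = 47.659617. Work in radians in the unit-radius frame; every candidate has L = ρ·(t + p + q).
LSL: p² = 2 + d² − 2cos(α−β) + 2d(sin α − sin β) = 30.140905; p = √p² = 5.490073; φ = atan2(cos β − cos α, d + sin α − sin β) = 0.078813 rad; t = (φ − α) mod 2π = 2.669964 rad, q = (β − φ) mod 2π = 1.925488 rad → L = 3.49·(2.669964 + 5.490073 + 1.925488) = 3.49·10.085525 = 35.198483 m
RSR: p² = 2 + d² − 2cos(α−β) + 2d(sin β − sin α) = 69.645012; p = √p² = 8.345359; φ = atan2(cos α − cos β, d − sin α + sin β) = -0.051817 rad; t = (α − φ) mod 2π = 3.743852 rad, q = (φ − β) mod 2π = 4.227067 rad → L = 3.49·(3.743852 + 8.345359 + 4.227067) = 3.49·16.316277 = 56.943808 m
LSR: p² = d² − 2 + 2cos(α−β) + 2d(sin α + sin β) = 50.734247; p = √p² = 7.122798; φ = atan2(−cos α − cos β, d + sin α + sin β) − atan2(−2, p) = 0.446578 rad; t = (φ − α) mod 2π = 3.037729 rad, q = (φ − β) mod 2π = 4.725463 rad → L = 3.49·(3.037729 + 7.122798 + 4.725463) = 3.49·14.885989 = 51.952103 m
RSL: p² = d² − 2 + 2cos(α−β) − 2d(sin α + sin β) = 40.118304; p = √p² = 6.333901; φ = atan2(cos α + cos β, d − sin α − sin β) − atan2(2, p) = -0.498601 rad; t = (α − φ) mod 2π = 4.190635 rad, q = (β − φ) mod 2π = 2.502902 rad → L = 3.49·(4.190635 + 6.333901 + 2.502902) = 3.49·13.027438 = 45.465758 m
RLR: c = (6 − d² + 2cos(α−β) + 2d(sin α − sin β))/8 = -7.705626, |c| > 1 → infeasible
LRL: c = (6 − d² + 2cos(α−β) − 2d(sin α − sin β))/8 = -2.767613, |c| > 1 → infeasible
Shortest: LSL with L = 35.198483 m ≈ 35.1985 m
Convert LSL to answer units (arcs ×180/π): t = 2.669964·180/π = 152.9776°, p = ρ·p = 3.49·5.490073 = 19.1604 m, q = 1.925488·180/π = 110.3224°, L = 35.1985 m.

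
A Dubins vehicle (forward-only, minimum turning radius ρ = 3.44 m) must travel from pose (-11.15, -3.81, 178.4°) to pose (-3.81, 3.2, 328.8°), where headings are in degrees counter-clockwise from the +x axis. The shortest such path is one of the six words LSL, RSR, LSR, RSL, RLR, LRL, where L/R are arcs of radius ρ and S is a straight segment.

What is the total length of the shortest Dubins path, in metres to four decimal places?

Let ψ = atan2(Δy, Δx) = atan2(7.01, 7.34) = 43.6826° be the start→goal bearing.
Normalize: d = |goal − start| / ρ = 10.149665/3.44 = 2.950484, α = (θ_start − ψ) mod 360° = 134.7174° = 2.351262 rad, β = (θ_goal − ψ) mod 360° = 285.1174° = 4.976237 rad.
Common terms: sin α = 0.710586, cos α = -0.703610, sin β = -0.965394, cos β = 0.260797, cos(α−β) = -0.869495, d² = 8.705356. Work in radians in the unit-radius frame; every candidate has L = ρ·(t + p + q).
LSL: p² = 2 + d² − 2cos(α−β) + 2d(sin α − sin β) = 22.334249; p = √p² = 4.725913; φ = atan2(cos β − cos α, d + sin α − sin β) = 0.205512 rad; t = (φ − α) mod 2π = 4.137435 rad, q = (β − φ) mod 2π = 4.770725 rad → L = 3.44·(4.137435 + 4.725913 + 4.770725) = 3.44·13.634073 = 46.901211 m
RSR: p² = 2 + d² − 2cos(α−β) + 2d(sin β − sin α) = 2.554443; p = √p² = 1.598262; φ = atan2(cos α − cos β, d − sin α + sin β) = -0.647770 rad; t = (α − φ) mod 2π = 2.999032 rad, q = (φ − β) mod 2π = 0.659178 rad → L = 3.44·(2.999032 + 1.598262 + 0.659178) = 3.44·5.256472 = 18.082265 m
LSR: p² = d² − 2 + 2cos(α−β) + 2d(sin α + sin β) = 3.462756; p = √p² = 1.860848; φ = atan2(−cos α − cos β, d + sin α + sin β) − atan2(−2, p) = 0.984238 rad; t = (φ − α) mod 2π = 4.916162 rad, q = (φ − β) mod 2π = 2.291187 rad → L = 3.44·(4.916162 + 1.860848 + 2.291187) = 3.44·9.068196 = 31.194596 m
RSL: p² = d² − 2 + 2cos(α−β) − 2d(sin α + sin β) = 6.469977; p = √p² = 2.543615; φ = atan2(cos α + cos β, d − sin α − sin β) − atan2(2, p) = -0.803602 rad; t = (α − φ) mod 2π = 3.154864 rad, q = (β − φ) mod 2π = 5.779839 rad → L = 3.44·(3.154864 + 2.543615 + 5.779839) = 3.44·11.478318 = 39.485413 m
RLR: c = (6 − d² + 2cos(α−β) + 2d(sin α − sin β))/8 = 0.680695; p = 2π − arccos c = 5.461099 rad; φ = atan2(cos α − cos β, d − sin α + sin β) = -0.647770 rad; t = (α − φ + p/2) mod 2π = 5.729582 rad, q = (α − β − t + p) mod 2π = 3.389728 rad → L = 3.44·(5.729582 + 5.461099 + 3.389728) = 3.44·14.580409 = 50.156607 m
LRL: c = (6 − d² + 2cos(α−β) − 2d(sin α − sin β))/8 = -1.791781, |c| > 1 → infeasible
Shortest: RSR with L = 18.082265 m ≈ 18.0823 m

18.0823 m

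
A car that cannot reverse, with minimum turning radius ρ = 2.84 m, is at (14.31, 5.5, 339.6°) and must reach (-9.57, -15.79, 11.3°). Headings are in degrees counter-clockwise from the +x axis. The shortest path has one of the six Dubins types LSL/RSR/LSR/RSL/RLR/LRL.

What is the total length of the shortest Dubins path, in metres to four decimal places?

42.8874 m

Let ψ = atan2(Δy, Δx) = atan2(-21.29, -23.88) = -138.2817° be the start→goal bearing.
Normalize: d = |goal − start| / ρ = 31.992476/2.84 = 11.264956, α = (θ_start − ψ) mod 360° = 117.8817° = 2.057424 rad, β = (θ_goal − ψ) mod 360° = 149.5817° = 2.610693 rad.
Common terms: sin α = 0.883915, cos α = -0.467647, sin β = 0.506309, cos β = -0.862352, cos(α−β) = 0.850811, d² = 126.899239. Work in radians in the unit-radius frame; every candidate has L = ρ·(t + p + q).
LSL: p² = 2 + d² − 2cos(α−β) + 2d(sin α − sin β) = 135.705040; p = √p² = 11.649251; φ = atan2(cos β − cos α, d + sin α − sin β) = -0.033889 rad; t = (φ − α) mod 2π = 4.191873 rad, q = (β − φ) mod 2π = 2.644582 rad → L = 2.84·(4.191873 + 11.649251 + 2.644582) = 2.84·18.485705 = 52.499403 m
RSR: p² = 2 + d² − 2cos(α−β) + 2d(sin β − sin α) = 118.690193; p = √p² = 10.894503; φ = atan2(cos α − cos β, d − sin α + sin β) = 0.036238 rad; t = (α − φ) mod 2π = 2.021186 rad, q = (φ − β) mod 2π = 3.708730 rad → L = 2.84·(2.021186 + 10.894503 + 3.708730) = 2.84·16.624419 = 47.213349 m
LSR: p² = d² − 2 + 2cos(α−β) + 2d(sin α + sin β) = 157.922499; p = √p² = 12.566722; φ = atan2(−cos α − cos β, d + sin α + sin β) − atan2(−2, p) = 0.262538 rad; t = (φ − α) mod 2π = 4.488299 rad, q = (φ − β) mod 2π = 3.935030 rad → L = 2.84·(4.488299 + 12.566722 + 3.935030) = 2.84·20.990051 = 59.611746 m
RSL: p² = d² − 2 + 2cos(α−β) − 2d(sin α + sin β) = 95.279223; p = √p² = 9.761108; φ = atan2(cos α + cos β, d − sin α − sin β) − atan2(2, p) = -0.335979 rad; t = (α − φ) mod 2π = 2.393403 rad, q = (β − φ) mod 2π = 2.946672 rad → L = 2.84·(2.393403 + 9.761108 + 2.946672) = 2.84·15.101182 = 42.887358 m
RLR: c = (6 − d² + 2cos(α−β) + 2d(sin α − sin β))/8 = -13.836274, |c| > 1 → infeasible
LRL: c = (6 − d² + 2cos(α−β) − 2d(sin α − sin β))/8 = -15.963130, |c| > 1 → infeasible
Shortest: RSL with L = 42.887358 m ≈ 42.8874 m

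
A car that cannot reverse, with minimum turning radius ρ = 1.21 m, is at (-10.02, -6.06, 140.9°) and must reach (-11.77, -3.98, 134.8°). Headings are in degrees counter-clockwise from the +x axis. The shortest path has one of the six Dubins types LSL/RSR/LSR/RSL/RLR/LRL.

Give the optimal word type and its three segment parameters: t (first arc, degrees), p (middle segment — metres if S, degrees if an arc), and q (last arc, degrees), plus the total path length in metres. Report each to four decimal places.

RSL: t = 11.4422°, p = 2.3654 m, q = 5.3422°, L = 2.7199 m

Let ψ = atan2(Δy, Δx) = atan2(2.08, -1.75) = 130.0755° be the start→goal bearing.
Normalize: d = |goal − start| / ρ = 2.718253/1.21 = 2.246490, α = (θ_start − ψ) mod 360° = 10.8245° = 0.188924 rad, β = (θ_goal − ψ) mod 360° = 4.7245° = 0.082459 rad.
Common terms: sin α = 0.187802, cos α = 0.982207, sin β = 0.082366, cos β = 0.996602, cos(α−β) = 0.994338, d² = 5.046718. Work in radians in the unit-radius frame; every candidate has L = ρ·(t + p + q).
LSL: p² = 2 + d² − 2cos(α−β) + 2d(sin α − sin β) = 5.531767; p = √p² = 2.351971; φ = atan2(cos β − cos α, d + sin α − sin β) = 0.006121 rad; t = (φ − α) mod 2π = 6.100382 rad, q = (β − φ) mod 2π = 0.076338 rad → L = 1.21·(6.100382 + 2.351971 + 0.076338) = 1.21·8.528691 = 10.319716 m
RSR: p² = 2 + d² − 2cos(α−β) + 2d(sin β − sin α) = 4.584317; p = √p² = 2.141102; φ = atan2(cos α − cos β, d − sin α + sin β) = -0.006723 rad; t = (α − φ) mod 2π = 0.195647 rad, q = (φ − β) mod 2π = 6.194003 rad → L = 1.21·(0.195647 + 2.141102 + 6.194003) = 1.21·8.530752 = 10.322210 m
LSR: p² = d² − 2 + 2cos(α−β) + 2d(sin α + sin β) = 6.249252; p = √p² = 2.499850; φ = atan2(−cos α − cos β, d + sin α + sin β) − atan2(−2, p) = 0.008448 rad; t = (φ − α) mod 2π = 6.102710 rad, q = (φ − β) mod 2π = 6.209175 rad → L = 1.21·(6.102710 + 2.499850 + 6.209175) = 1.21·14.811735 = 17.922199 m
RSL: p² = d² − 2 + 2cos(α−β) − 2d(sin α + sin β) = 3.821536; p = √p² = 1.954875; φ = atan2(cos α + cos β, d − sin α − sin β) − atan2(2, p) = -0.010781 rad; t = (α − φ) mod 2π = 0.199705 rad, q = (β − φ) mod 2π = 0.093240 rad → L = 1.21·(0.199705 + 1.954875 + 0.093240) = 1.21·2.247819 = 2.719862 m
RLR: c = (6 − d² + 2cos(α−β) + 2d(sin α − sin β))/8 = 0.426960; p = 2π − arccos c = 5.153518 rad; φ = atan2(cos α − cos β, d − sin α + sin β) = -0.006723 rad; t = (α − φ + p/2) mod 2π = 2.772406 rad, q = (α − β − t + p) mod 2π = 2.487576 rad → L = 1.21·(2.772406 + 5.153518 + 2.487576) = 1.21·10.413500 = 12.600335 m
LRL: c = (6 − d² + 2cos(α−β) − 2d(sin α − sin β))/8 = 0.308529; p = 2π − arccos c = 5.026035 rad; φ = atan2(cos β − cos α, d + sin α − sin β) = 0.006121 rad; t = (φ − α + p/2) mod 2π = 2.330214 rad, q = (β − α − t + p) mod 2π = 2.589356 rad → L = 1.21·(2.330214 + 5.026035 + 2.589356) = 1.21·9.945606 = 12.034183 m
Shortest: RSL with L = 2.719862 m ≈ 2.7199 m
Convert RSL to answer units (arcs ×180/π): t = 0.199705·180/π = 11.4422°, p = ρ·p = 1.21·1.954875 = 2.3654 m, q = 0.093240·180/π = 5.3422°, L = 2.7199 m.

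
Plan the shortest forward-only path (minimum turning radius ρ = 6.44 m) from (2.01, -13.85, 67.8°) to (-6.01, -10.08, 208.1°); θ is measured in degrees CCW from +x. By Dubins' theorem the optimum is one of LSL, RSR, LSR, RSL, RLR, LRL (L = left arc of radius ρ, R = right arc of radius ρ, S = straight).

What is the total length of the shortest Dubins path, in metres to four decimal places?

41.0239 m

Let ψ = atan2(Δy, Δx) = atan2(3.77, -8.02) = 154.8230° be the start→goal bearing.
Normalize: d = |goal − start| / ρ = 8.861902/6.44 = 1.376072, α = (θ_start − ψ) mod 360° = 272.9770° = 4.764348 rad, β = (θ_goal − ψ) mod 360° = 53.2770° = 0.929860 rad.
Common terms: sin α = -0.998650, cos α = 0.051936, sin β = 0.801536, cos β = 0.597946, cos(α−β) = -0.769400, d² = 1.893573. Work in radians in the unit-radius frame; every candidate has L = ρ·(t + p + q).
LSL: p² = 2 + d² − 2cos(α−β) + 2d(sin α − sin β) = 0.478001; p = √p² = 0.691376; φ = atan2(cos β − cos α, d + sin α − sin β) = 2.231200 rad; t = (φ − α) mod 2π = 3.750037 rad, q = (β − φ) mod 2π = 4.981845 rad → L = 6.44·(3.750037 + 0.691376 + 4.981845) = 6.44·9.423258 = 60.685785 m
RSR: p² = 2 + d² − 2cos(α−β) + 2d(sin β − sin α) = 10.386744; p = √p² = 3.222847; φ = atan2(cos α − cos β, d − sin α + sin β) = -0.170240 rad; t = (α − φ) mod 2π = 4.934588 rad, q = (φ − β) mod 2π = 5.183086 rad → L = 6.44·(4.934588 + 3.222847 + 5.183086) = 6.44·13.340521 = 85.912954 m
LSR: p² = d² − 2 + 2cos(α−β) + 2d(sin α + sin β) = -2.187713 < 0 → infeasible
RSL: p² = d² − 2 + 2cos(α−β) − 2d(sin α + sin β) = -1.102739 < 0 → infeasible
RLR: c = (6 − d² + 2cos(α−β) + 2d(sin α − sin β))/8 = -0.298343; p = 2π − arccos c = 4.409433 rad; φ = atan2(cos α − cos β, d − sin α + sin β) = -0.170240 rad; t = (α − φ + p/2) mod 2π = 0.856119 rad, q = (α − β − t + p) mod 2π = 1.104617 rad → L = 6.44·(0.856119 + 4.409433 + 1.104617) = 6.44·6.370169 = 41.023888 m
LRL: c = (6 − d² + 2cos(α−β) − 2d(sin α − sin β))/8 = 0.940250; p = 2π − arccos c = 5.935752 rad; φ = atan2(cos β − cos α, d + sin α − sin β) = 2.231200 rad; t = (φ − α + p/2) mod 2π = 0.434728 rad, q = (β − α − t + p) mod 2π = 1.666536 rad → L = 6.44·(0.434728 + 5.935752 + 1.666536) = 6.44·8.037016 = 51.758386 m
Shortest: RLR with L = 41.023888 m ≈ 41.0239 m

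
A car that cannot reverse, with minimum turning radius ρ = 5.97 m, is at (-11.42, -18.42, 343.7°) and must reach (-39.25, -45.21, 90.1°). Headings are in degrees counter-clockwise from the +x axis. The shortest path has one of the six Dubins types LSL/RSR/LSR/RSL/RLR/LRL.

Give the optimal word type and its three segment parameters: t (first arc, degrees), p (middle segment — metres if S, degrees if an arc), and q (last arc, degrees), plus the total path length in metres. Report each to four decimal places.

RSR: t = 117.4981°, p = 29.1632 m, q = 136.1019°, L = 55.5874 m

Let ψ = atan2(Δy, Δx) = atan2(-26.79, -27.83) = -136.0908° be the start→goal bearing.
Normalize: d = |goal − start| / ρ = 38.629173/5.97 = 6.470548, α = (θ_start − ψ) mod 360° = 119.7908° = 2.090744 rad, β = (θ_goal − ψ) mod 360° = 226.1908° = 3.947774 rad.
Common terms: sin α = 0.867845, cos α = -0.496835, sin β = -0.721649, cos β = -0.692259, cos(α−β) = -0.282341, d² = 41.867994. Work in radians in the unit-radius frame; every candidate has L = ρ·(t + p + q).
LSL: p² = 2 + d² − 2cos(α−β) + 2d(sin α − sin β) = 65.002477; p = √p² = 8.062411; φ = atan2(cos β − cos α, d + sin α − sin β) = -0.024241 rad; t = (φ − α) mod 2π = 4.168200 rad, q = (β − φ) mod 2π = 3.972016 rad → L = 5.97·(4.168200 + 8.062411 + 3.972016) = 5.97·16.202627 = 96.729683 m
RSR: p² = 2 + d² − 2cos(α−β) + 2d(sin β − sin α) = 23.862877; p = √p² = 4.884964; φ = atan2(cos α − cos β, d − sin α + sin β) = 0.040016 rad; t = (α − φ) mod 2π = 2.050728 rad, q = (φ − β) mod 2π = 2.375427 rad → L = 5.97·(2.050728 + 4.884964 + 2.375427) = 5.97·9.311119 = 55.587383 m
LSR: p² = d² − 2 + 2cos(α−β) + 2d(sin α + sin β) = 41.195246; p = √p² = 6.418352; φ = atan2(−cos α − cos β, d + sin α + sin β) − atan2(−2, p) = 0.479882 rad; t = (φ − α) mod 2π = 4.672324 rad, q = (φ − β) mod 2π = 2.815293 rad → L = 5.97·(4.672324 + 6.418352 + 2.815293) = 5.97·13.905969 = 83.018635 m
RSL: p² = d² − 2 + 2cos(α−β) − 2d(sin α + sin β) = 37.411377; p = √p² = 6.116484; φ = atan2(cos α + cos β, d − sin α − sin β) − atan2(2, p) = -0.501875 rad; t = (α − φ) mod 2π = 2.592619 rad, q = (β − φ) mod 2π = 4.449649 rad → L = 5.97·(2.592619 + 6.116484 + 4.449649) = 5.97·13.158753 = 78.557754 m
RLR: c = (6 − d² + 2cos(α−β) + 2d(sin α − sin β))/8 = -1.982860, |c| > 1 → infeasible
LRL: c = (6 − d² + 2cos(α−β) − 2d(sin α − sin β))/8 = -7.125310, |c| > 1 → infeasible
Shortest: RSR with L = 55.587383 m ≈ 55.5874 m
Convert RSR to answer units (arcs ×180/π): t = 2.050728·180/π = 117.4981°, p = ρ·p = 5.97·4.884964 = 29.1632 m, q = 2.375427·180/π = 136.1019°, L = 55.5874 m.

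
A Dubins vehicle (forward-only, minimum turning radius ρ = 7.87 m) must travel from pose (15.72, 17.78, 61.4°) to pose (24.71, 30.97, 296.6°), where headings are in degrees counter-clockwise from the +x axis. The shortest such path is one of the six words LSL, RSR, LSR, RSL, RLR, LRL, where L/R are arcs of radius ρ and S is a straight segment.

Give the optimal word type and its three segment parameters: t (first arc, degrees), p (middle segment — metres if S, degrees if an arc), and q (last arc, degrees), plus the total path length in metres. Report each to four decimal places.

LRL: t = 91.2525°, p = 246.4202°, q = 30.3677°, L = 50.5531 m

Let ψ = atan2(Δy, Δx) = atan2(13.19, 8.99) = 55.7226° be the start→goal bearing.
Normalize: d = |goal − start| / ρ = 15.962337/7.87 = 2.028251, α = (θ_start − ψ) mod 360° = 5.6774° = 0.099090 rad, β = (θ_goal − ψ) mod 360° = 240.8774° = 4.204104 rad.
Common terms: sin α = 0.098928, cos α = 0.995095, sin β = -0.873581, cos β = -0.486679, cos(α−β) = -0.570714, d² = 4.113803. Work in radians in the unit-radius frame; every candidate has L = ρ·(t + p + q).
LSL: p² = 2 + d² − 2cos(α−β) + 2d(sin α − sin β) = 11.200214; p = √p² = 3.346672; φ = atan2(cos β − cos α, d + sin α − sin β) = -0.458675 rad; t = (φ − α) mod 2π = 5.725420 rad, q = (β − φ) mod 2π = 4.662779 rad → L = 7.87·(5.725420 + 3.346672 + 4.662779) = 7.87·13.734872 = 108.093441 m
RSR: p² = 2 + d² − 2cos(α−β) + 2d(sin β − sin α) = 3.310246; p = √p² = 1.819408; φ = atan2(cos α − cos β, d − sin α + sin β) = 0.951740 rad; t = (α − φ) mod 2π = 5.430535 rad, q = (φ − β) mod 2π = 3.030821 rad → L = 7.87·(5.430535 + 1.819408 + 3.030821) = 7.87·10.280764 = 80.909617 m
LSR: p² = d² − 2 + 2cos(α−β) + 2d(sin α + sin β) = -2.170005 < 0 → infeasible
RSL: p² = d² − 2 + 2cos(α−β) − 2d(sin α + sin β) = 4.114756; p = √p² = 2.028486; φ = atan2(cos α + cos β, d − sin α − sin β) − atan2(2, p) = -0.598889 rad; t = (α − φ) mod 2π = 0.697979 rad, q = (β − φ) mod 2π = 4.802994 rad → L = 7.87·(0.697979 + 2.028486 + 4.802994) = 7.87·7.529459 = 59.256845 m
RLR: c = (6 − d² + 2cos(α−β) + 2d(sin α − sin β))/8 = 0.586219; p = 2π − arccos c = 5.338773 rad; φ = atan2(cos α − cos β, d − sin α + sin β) = 0.951740 rad; t = (α − φ + p/2) mod 2π = 1.816737 rad, q = (α − β − t + p) mod 2π = 5.700207 rad → L = 7.87·(1.816737 + 5.338773 + 5.700207) = 7.87·12.855717 = 101.174494 m
LRL: c = (6 − d² + 2cos(α−β) − 2d(sin α − sin β))/8 = -0.400027; p = 2π − arccos c = 4.300843 rad; φ = atan2(cos β − cos α, d + sin α − sin β) = -0.458675 rad; t = (φ − α + p/2) mod 2π = 1.592656 rad, q = (β − α − t + p) mod 2π = 0.530016 rad → L = 7.87·(1.592656 + 4.300843 + 0.530016) = 7.87·6.423515 = 50.553064 m
Shortest: LRL with L = 50.553064 m ≈ 50.5531 m
Convert LRL to answer units (arcs ×180/π): t = 1.592656·180/π = 91.2525°, p = 4.300843·180/π = 246.4202°, q = 0.530016·180/π = 30.3677°, L = 50.5531 m.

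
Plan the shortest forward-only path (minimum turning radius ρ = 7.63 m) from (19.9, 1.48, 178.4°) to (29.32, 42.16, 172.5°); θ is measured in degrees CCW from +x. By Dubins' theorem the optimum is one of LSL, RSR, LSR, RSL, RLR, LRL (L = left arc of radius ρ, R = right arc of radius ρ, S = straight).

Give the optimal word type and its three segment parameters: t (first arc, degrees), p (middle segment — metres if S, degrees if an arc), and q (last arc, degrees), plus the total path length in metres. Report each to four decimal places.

Let ψ = atan2(Δy, Δx) = atan2(40.68, 9.42) = 76.9622° be the start→goal bearing.
Normalize: d = |goal − start| / ρ = 41.756422/7.63 = 5.472663, α = (θ_start − ψ) mod 360° = 101.4378° = 1.770424 rad, β = (θ_goal − ψ) mod 360° = 95.5378° = 1.667449 rad.
Common terms: sin α = 0.980141, cos α = -0.198304, sin β = 0.995333, cos β = -0.096503, cos(α−β) = 0.994703, d² = 29.950045. Work in radians in the unit-radius frame; every candidate has L = ρ·(t + p + q).
LSL: p² = 2 + d² − 2cos(α−β) + 2d(sin α − sin β) = 29.794356; p = √p² = 5.458421; φ = atan2(cos β − cos α, d + sin α − sin β) = 0.018651 rad; t = (φ − α) mod 2π = 4.531413 rad, q = (β − φ) mod 2π = 1.648798 rad → L = 7.63·(4.531413 + 5.458421 + 1.648798) = 7.63·11.638632 = 88.802759 m
RSR: p² = 2 + d² − 2cos(α−β) + 2d(sin β − sin α) = 30.126924; p = √p² = 5.488800; φ = atan2(cos α − cos β, d − sin α + sin β) = -0.018548 rad; t = (α − φ) mod 2π = 1.788972 rad, q = (φ − β) mod 2π = 4.597188 rad → L = 7.63·(1.788972 + 5.488800 + 4.597188) = 7.63·11.874960 = 90.605941 m
LSR: p² = d² − 2 + 2cos(α−β) + 2d(sin α + sin β) = 51.561652; p = √p² = 7.180644; φ = atan2(−cos α − cos β, d + sin α + sin β) − atan2(−2, p) = 0.311202 rad; t = (φ − α) mod 2π = 4.823964 rad, q = (φ − β) mod 2π = 4.926938 rad → L = 7.63·(4.823964 + 7.180644 + 4.926938) = 7.63·16.931547 = 129.187701 m
RSL: p² = d² − 2 + 2cos(α−β) − 2d(sin α + sin β) = 8.317251; p = √p² = 2.883964; φ = atan2(cos α + cos β, d − sin α − sin β) − atan2(2, p) = -0.690443 rad; t = (α − φ) mod 2π = 2.460867 rad, q = (β − φ) mod 2π = 2.357892 rad → L = 7.63·(2.460867 + 2.883964 + 2.357892) = 7.63·7.702723 = 58.771777 m
RLR: c = (6 − d² + 2cos(α−β) + 2d(sin α − sin β))/8 = -2.765865, |c| > 1 → infeasible
LRL: c = (6 − d² + 2cos(α−β) − 2d(sin α − sin β))/8 = -2.724295, |c| > 1 → infeasible
Shortest: RSL with L = 58.771777 m ≈ 58.7718 m
Convert RSL to answer units (arcs ×180/π): t = 2.460867·180/π = 140.9973°, p = ρ·p = 7.63·2.883964 = 22.0046 m, q = 2.357892·180/π = 135.0973°, L = 58.7718 m.

RSL: t = 140.9973°, p = 22.0046 m, q = 135.0973°, L = 58.7718 m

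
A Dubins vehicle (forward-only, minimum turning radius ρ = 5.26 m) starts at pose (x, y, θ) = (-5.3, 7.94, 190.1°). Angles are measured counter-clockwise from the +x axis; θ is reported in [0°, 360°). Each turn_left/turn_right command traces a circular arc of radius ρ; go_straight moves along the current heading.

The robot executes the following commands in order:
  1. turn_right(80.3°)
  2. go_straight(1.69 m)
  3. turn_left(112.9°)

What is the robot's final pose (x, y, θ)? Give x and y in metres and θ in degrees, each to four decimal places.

set_pose: (x, y, θ) = (-5.3000, 7.9400, 190.1000°), ρ = 5.26
turn_right(80.3°): centre at ρ to the right, rotate −80.3° → (-11.1715, 11.3367, 109.8000°)
go_straight(1.69): x += 1.69·cos θ, y += 1.69·sin θ → (-11.7439, 12.9268, 109.8000°)
turn_left(112.9°): centre at ρ to the left, rotate +112.9° → (-20.2601, 15.0107, 222.7000°)

(-20.2601, 15.0107, 222.7000°)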